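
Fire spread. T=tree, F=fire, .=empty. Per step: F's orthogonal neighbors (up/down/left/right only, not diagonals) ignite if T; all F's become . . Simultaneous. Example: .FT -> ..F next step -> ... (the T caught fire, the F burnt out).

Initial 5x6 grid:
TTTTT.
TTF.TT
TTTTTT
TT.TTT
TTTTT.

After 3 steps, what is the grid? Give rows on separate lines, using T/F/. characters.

Step 1: 3 trees catch fire, 1 burn out
  TTFTT.
  TF..TT
  TTFTTT
  TT.TTT
  TTTTT.
Step 2: 5 trees catch fire, 3 burn out
  TF.FT.
  F...TT
  TF.FTT
  TT.TTT
  TTTTT.
Step 3: 6 trees catch fire, 5 burn out
  F...F.
  ....TT
  F...FT
  TF.FTT
  TTTTT.

F...F.
....TT
F...FT
TF.FTT
TTTTT.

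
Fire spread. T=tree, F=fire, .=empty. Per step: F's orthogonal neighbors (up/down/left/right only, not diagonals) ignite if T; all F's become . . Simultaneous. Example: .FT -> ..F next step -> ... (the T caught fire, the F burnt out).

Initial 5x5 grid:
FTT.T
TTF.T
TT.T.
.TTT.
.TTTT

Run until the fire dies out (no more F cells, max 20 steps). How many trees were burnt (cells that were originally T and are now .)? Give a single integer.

Step 1: +4 fires, +2 burnt (F count now 4)
Step 2: +2 fires, +4 burnt (F count now 2)
Step 3: +1 fires, +2 burnt (F count now 1)
Step 4: +2 fires, +1 burnt (F count now 2)
Step 5: +2 fires, +2 burnt (F count now 2)
Step 6: +2 fires, +2 burnt (F count now 2)
Step 7: +1 fires, +2 burnt (F count now 1)
Step 8: +0 fires, +1 burnt (F count now 0)
Fire out after step 8
Initially T: 16, now '.': 23
Total burnt (originally-T cells now '.'): 14

Answer: 14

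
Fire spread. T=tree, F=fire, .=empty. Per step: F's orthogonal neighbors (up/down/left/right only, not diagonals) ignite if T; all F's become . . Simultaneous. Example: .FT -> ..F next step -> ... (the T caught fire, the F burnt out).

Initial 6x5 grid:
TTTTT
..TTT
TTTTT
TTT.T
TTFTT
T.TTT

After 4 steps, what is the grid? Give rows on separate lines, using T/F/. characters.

Step 1: 4 trees catch fire, 1 burn out
  TTTTT
  ..TTT
  TTTTT
  TTF.T
  TF.FT
  T.FTT
Step 2: 5 trees catch fire, 4 burn out
  TTTTT
  ..TTT
  TTFTT
  TF..T
  F...F
  T..FT
Step 3: 7 trees catch fire, 5 burn out
  TTTTT
  ..FTT
  TF.FT
  F...F
  .....
  F...F
Step 4: 4 trees catch fire, 7 burn out
  TTFTT
  ...FT
  F...F
  .....
  .....
  .....

TTFTT
...FT
F...F
.....
.....
.....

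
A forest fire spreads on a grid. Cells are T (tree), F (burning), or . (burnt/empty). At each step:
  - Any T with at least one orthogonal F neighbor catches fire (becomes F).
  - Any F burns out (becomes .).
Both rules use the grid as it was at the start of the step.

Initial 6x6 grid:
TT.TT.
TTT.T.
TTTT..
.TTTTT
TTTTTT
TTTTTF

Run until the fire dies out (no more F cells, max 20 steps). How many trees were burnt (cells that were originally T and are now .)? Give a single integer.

Step 1: +2 fires, +1 burnt (F count now 2)
Step 2: +3 fires, +2 burnt (F count now 3)
Step 3: +3 fires, +3 burnt (F count now 3)
Step 4: +3 fires, +3 burnt (F count now 3)
Step 5: +4 fires, +3 burnt (F count now 4)
Step 6: +3 fires, +4 burnt (F count now 3)
Step 7: +2 fires, +3 burnt (F count now 2)
Step 8: +2 fires, +2 burnt (F count now 2)
Step 9: +2 fires, +2 burnt (F count now 2)
Step 10: +1 fires, +2 burnt (F count now 1)
Step 11: +0 fires, +1 burnt (F count now 0)
Fire out after step 11
Initially T: 28, now '.': 33
Total burnt (originally-T cells now '.'): 25

Answer: 25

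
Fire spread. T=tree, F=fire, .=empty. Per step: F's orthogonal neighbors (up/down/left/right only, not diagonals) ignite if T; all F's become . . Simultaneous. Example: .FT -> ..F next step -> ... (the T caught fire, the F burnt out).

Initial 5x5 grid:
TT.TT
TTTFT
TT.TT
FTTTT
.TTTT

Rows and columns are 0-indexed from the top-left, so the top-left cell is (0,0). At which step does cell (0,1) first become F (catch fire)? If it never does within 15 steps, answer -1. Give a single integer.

Step 1: cell (0,1)='T' (+6 fires, +2 burnt)
Step 2: cell (0,1)='T' (+8 fires, +6 burnt)
Step 3: cell (0,1)='F' (+5 fires, +8 burnt)
  -> target ignites at step 3
Step 4: cell (0,1)='.' (+1 fires, +5 burnt)
Step 5: cell (0,1)='.' (+0 fires, +1 burnt)
  fire out at step 5

3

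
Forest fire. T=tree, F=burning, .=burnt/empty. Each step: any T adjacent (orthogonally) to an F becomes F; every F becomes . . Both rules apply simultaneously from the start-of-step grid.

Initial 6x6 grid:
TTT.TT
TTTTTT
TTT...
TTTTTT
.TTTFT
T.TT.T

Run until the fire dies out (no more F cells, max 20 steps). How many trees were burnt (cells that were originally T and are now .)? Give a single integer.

Answer: 27

Derivation:
Step 1: +3 fires, +1 burnt (F count now 3)
Step 2: +5 fires, +3 burnt (F count now 5)
Step 3: +3 fires, +5 burnt (F count now 3)
Step 4: +2 fires, +3 burnt (F count now 2)
Step 5: +3 fires, +2 burnt (F count now 3)
Step 6: +4 fires, +3 burnt (F count now 4)
Step 7: +3 fires, +4 burnt (F count now 3)
Step 8: +3 fires, +3 burnt (F count now 3)
Step 9: +1 fires, +3 burnt (F count now 1)
Step 10: +0 fires, +1 burnt (F count now 0)
Fire out after step 10
Initially T: 28, now '.': 35
Total burnt (originally-T cells now '.'): 27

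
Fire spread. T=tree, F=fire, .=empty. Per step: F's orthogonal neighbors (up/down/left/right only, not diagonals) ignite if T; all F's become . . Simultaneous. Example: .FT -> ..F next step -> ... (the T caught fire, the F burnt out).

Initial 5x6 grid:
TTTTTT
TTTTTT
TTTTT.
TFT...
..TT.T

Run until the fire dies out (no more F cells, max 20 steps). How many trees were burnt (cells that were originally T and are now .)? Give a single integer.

Step 1: +3 fires, +1 burnt (F count now 3)
Step 2: +4 fires, +3 burnt (F count now 4)
Step 3: +5 fires, +4 burnt (F count now 5)
Step 4: +4 fires, +5 burnt (F count now 4)
Step 5: +2 fires, +4 burnt (F count now 2)
Step 6: +2 fires, +2 burnt (F count now 2)
Step 7: +1 fires, +2 burnt (F count now 1)
Step 8: +0 fires, +1 burnt (F count now 0)
Fire out after step 8
Initially T: 22, now '.': 29
Total burnt (originally-T cells now '.'): 21

Answer: 21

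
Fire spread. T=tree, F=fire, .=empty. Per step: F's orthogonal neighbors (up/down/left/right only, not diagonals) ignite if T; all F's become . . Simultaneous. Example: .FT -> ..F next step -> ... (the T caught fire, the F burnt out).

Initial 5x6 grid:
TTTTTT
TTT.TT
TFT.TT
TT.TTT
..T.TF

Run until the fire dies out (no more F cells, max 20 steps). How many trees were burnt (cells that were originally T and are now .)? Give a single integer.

Answer: 21

Derivation:
Step 1: +6 fires, +2 burnt (F count now 6)
Step 2: +6 fires, +6 burnt (F count now 6)
Step 3: +5 fires, +6 burnt (F count now 5)
Step 4: +3 fires, +5 burnt (F count now 3)
Step 5: +1 fires, +3 burnt (F count now 1)
Step 6: +0 fires, +1 burnt (F count now 0)
Fire out after step 6
Initially T: 22, now '.': 29
Total burnt (originally-T cells now '.'): 21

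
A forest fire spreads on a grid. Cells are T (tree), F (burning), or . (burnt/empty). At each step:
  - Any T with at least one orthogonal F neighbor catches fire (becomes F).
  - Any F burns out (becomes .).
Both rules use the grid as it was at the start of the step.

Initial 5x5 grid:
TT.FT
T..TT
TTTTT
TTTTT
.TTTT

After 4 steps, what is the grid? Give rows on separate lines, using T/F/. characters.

Step 1: 2 trees catch fire, 1 burn out
  TT..F
  T..FT
  TTTTT
  TTTTT
  .TTTT
Step 2: 2 trees catch fire, 2 burn out
  TT...
  T...F
  TTTFT
  TTTTT
  .TTTT
Step 3: 3 trees catch fire, 2 burn out
  TT...
  T....
  TTF.F
  TTTFT
  .TTTT
Step 4: 4 trees catch fire, 3 burn out
  TT...
  T....
  TF...
  TTF.F
  .TTFT

TT...
T....
TF...
TTF.F
.TTFT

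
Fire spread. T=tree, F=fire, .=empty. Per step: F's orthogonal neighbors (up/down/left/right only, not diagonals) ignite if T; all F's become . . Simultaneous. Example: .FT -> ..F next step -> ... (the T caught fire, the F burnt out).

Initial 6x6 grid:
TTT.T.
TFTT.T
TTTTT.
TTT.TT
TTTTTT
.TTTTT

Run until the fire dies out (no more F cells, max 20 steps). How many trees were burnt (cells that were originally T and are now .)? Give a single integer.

Answer: 27

Derivation:
Step 1: +4 fires, +1 burnt (F count now 4)
Step 2: +6 fires, +4 burnt (F count now 6)
Step 3: +4 fires, +6 burnt (F count now 4)
Step 4: +4 fires, +4 burnt (F count now 4)
Step 5: +3 fires, +4 burnt (F count now 3)
Step 6: +3 fires, +3 burnt (F count now 3)
Step 7: +2 fires, +3 burnt (F count now 2)
Step 8: +1 fires, +2 burnt (F count now 1)
Step 9: +0 fires, +1 burnt (F count now 0)
Fire out after step 9
Initially T: 29, now '.': 34
Total burnt (originally-T cells now '.'): 27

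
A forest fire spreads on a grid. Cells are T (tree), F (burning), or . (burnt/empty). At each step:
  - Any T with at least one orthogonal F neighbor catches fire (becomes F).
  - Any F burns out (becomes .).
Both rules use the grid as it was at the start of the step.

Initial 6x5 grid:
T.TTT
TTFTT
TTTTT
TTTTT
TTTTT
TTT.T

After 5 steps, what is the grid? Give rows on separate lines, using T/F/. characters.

Step 1: 4 trees catch fire, 1 burn out
  T.FTT
  TF.FT
  TTFTT
  TTTTT
  TTTTT
  TTT.T
Step 2: 6 trees catch fire, 4 burn out
  T..FT
  F...F
  TF.FT
  TTFTT
  TTTTT
  TTT.T
Step 3: 7 trees catch fire, 6 burn out
  F...F
  .....
  F...F
  TF.FT
  TTFTT
  TTT.T
Step 4: 5 trees catch fire, 7 burn out
  .....
  .....
  .....
  F...F
  TF.FT
  TTF.T
Step 5: 3 trees catch fire, 5 burn out
  .....
  .....
  .....
  .....
  F...F
  TF..T

.....
.....
.....
.....
F...F
TF..T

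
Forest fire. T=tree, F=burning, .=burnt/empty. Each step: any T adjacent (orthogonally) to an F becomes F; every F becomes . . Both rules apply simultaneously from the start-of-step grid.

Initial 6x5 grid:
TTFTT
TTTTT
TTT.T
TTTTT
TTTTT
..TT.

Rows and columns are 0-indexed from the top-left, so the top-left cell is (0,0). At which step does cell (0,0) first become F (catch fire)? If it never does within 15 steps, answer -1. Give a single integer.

Step 1: cell (0,0)='T' (+3 fires, +1 burnt)
Step 2: cell (0,0)='F' (+5 fires, +3 burnt)
  -> target ignites at step 2
Step 3: cell (0,0)='.' (+4 fires, +5 burnt)
Step 4: cell (0,0)='.' (+5 fires, +4 burnt)
Step 5: cell (0,0)='.' (+5 fires, +5 burnt)
Step 6: cell (0,0)='.' (+3 fires, +5 burnt)
Step 7: cell (0,0)='.' (+0 fires, +3 burnt)
  fire out at step 7

2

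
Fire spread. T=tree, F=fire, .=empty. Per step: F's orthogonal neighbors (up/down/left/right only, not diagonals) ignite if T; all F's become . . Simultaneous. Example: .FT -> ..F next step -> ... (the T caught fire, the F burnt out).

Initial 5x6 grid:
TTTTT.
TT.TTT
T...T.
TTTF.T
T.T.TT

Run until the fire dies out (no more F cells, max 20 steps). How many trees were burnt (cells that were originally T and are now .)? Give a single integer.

Step 1: +1 fires, +1 burnt (F count now 1)
Step 2: +2 fires, +1 burnt (F count now 2)
Step 3: +1 fires, +2 burnt (F count now 1)
Step 4: +2 fires, +1 burnt (F count now 2)
Step 5: +1 fires, +2 burnt (F count now 1)
Step 6: +2 fires, +1 burnt (F count now 2)
Step 7: +1 fires, +2 burnt (F count now 1)
Step 8: +1 fires, +1 burnt (F count now 1)
Step 9: +1 fires, +1 burnt (F count now 1)
Step 10: +2 fires, +1 burnt (F count now 2)
Step 11: +1 fires, +2 burnt (F count now 1)
Step 12: +2 fires, +1 burnt (F count now 2)
Step 13: +0 fires, +2 burnt (F count now 0)
Fire out after step 13
Initially T: 20, now '.': 27
Total burnt (originally-T cells now '.'): 17

Answer: 17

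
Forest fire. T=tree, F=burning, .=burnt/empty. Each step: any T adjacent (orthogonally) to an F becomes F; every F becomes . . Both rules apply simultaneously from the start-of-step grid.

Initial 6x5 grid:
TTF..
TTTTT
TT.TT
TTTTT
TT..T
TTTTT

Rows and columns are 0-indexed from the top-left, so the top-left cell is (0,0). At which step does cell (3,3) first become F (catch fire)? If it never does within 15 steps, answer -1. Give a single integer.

Step 1: cell (3,3)='T' (+2 fires, +1 burnt)
Step 2: cell (3,3)='T' (+3 fires, +2 burnt)
Step 3: cell (3,3)='T' (+4 fires, +3 burnt)
Step 4: cell (3,3)='F' (+4 fires, +4 burnt)
  -> target ignites at step 4
Step 5: cell (3,3)='.' (+4 fires, +4 burnt)
Step 6: cell (3,3)='.' (+3 fires, +4 burnt)
Step 7: cell (3,3)='.' (+3 fires, +3 burnt)
Step 8: cell (3,3)='.' (+1 fires, +3 burnt)
Step 9: cell (3,3)='.' (+0 fires, +1 burnt)
  fire out at step 9

4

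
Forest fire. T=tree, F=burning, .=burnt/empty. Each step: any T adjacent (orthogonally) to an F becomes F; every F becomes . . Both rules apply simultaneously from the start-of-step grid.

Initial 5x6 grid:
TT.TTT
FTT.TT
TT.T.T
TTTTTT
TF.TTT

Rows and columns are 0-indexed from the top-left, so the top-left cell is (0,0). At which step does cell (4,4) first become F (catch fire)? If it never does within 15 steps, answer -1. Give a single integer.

Step 1: cell (4,4)='T' (+5 fires, +2 burnt)
Step 2: cell (4,4)='T' (+5 fires, +5 burnt)
Step 3: cell (4,4)='T' (+1 fires, +5 burnt)
Step 4: cell (4,4)='T' (+3 fires, +1 burnt)
Step 5: cell (4,4)='F' (+2 fires, +3 burnt)
  -> target ignites at step 5
Step 6: cell (4,4)='.' (+2 fires, +2 burnt)
Step 7: cell (4,4)='.' (+1 fires, +2 burnt)
Step 8: cell (4,4)='.' (+2 fires, +1 burnt)
Step 9: cell (4,4)='.' (+1 fires, +2 burnt)
Step 10: cell (4,4)='.' (+1 fires, +1 burnt)
Step 11: cell (4,4)='.' (+0 fires, +1 burnt)
  fire out at step 11

5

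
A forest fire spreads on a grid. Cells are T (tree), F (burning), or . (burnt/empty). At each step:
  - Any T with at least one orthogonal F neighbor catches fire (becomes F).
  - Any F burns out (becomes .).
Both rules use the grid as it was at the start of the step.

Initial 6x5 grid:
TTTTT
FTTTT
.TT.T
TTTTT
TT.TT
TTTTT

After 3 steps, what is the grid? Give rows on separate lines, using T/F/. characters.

Step 1: 2 trees catch fire, 1 burn out
  FTTTT
  .FTTT
  .TT.T
  TTTTT
  TT.TT
  TTTTT
Step 2: 3 trees catch fire, 2 burn out
  .FTTT
  ..FTT
  .FT.T
  TTTTT
  TT.TT
  TTTTT
Step 3: 4 trees catch fire, 3 burn out
  ..FTT
  ...FT
  ..F.T
  TFTTT
  TT.TT
  TTTTT

..FTT
...FT
..F.T
TFTTT
TT.TT
TTTTT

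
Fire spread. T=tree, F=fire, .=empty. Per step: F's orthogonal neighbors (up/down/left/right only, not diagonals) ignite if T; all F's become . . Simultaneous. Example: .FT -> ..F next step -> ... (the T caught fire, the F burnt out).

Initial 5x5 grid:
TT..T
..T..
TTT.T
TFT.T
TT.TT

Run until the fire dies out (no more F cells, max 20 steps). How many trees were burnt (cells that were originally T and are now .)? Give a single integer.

Answer: 8

Derivation:
Step 1: +4 fires, +1 burnt (F count now 4)
Step 2: +3 fires, +4 burnt (F count now 3)
Step 3: +1 fires, +3 burnt (F count now 1)
Step 4: +0 fires, +1 burnt (F count now 0)
Fire out after step 4
Initially T: 15, now '.': 18
Total burnt (originally-T cells now '.'): 8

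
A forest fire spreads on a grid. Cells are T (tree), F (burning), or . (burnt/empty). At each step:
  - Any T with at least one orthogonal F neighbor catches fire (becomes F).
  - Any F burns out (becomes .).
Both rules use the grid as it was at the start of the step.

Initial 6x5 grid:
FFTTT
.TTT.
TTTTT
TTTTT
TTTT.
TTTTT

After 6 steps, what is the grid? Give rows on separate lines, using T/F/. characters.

Step 1: 2 trees catch fire, 2 burn out
  ..FTT
  .FTT.
  TTTTT
  TTTTT
  TTTT.
  TTTTT
Step 2: 3 trees catch fire, 2 burn out
  ...FT
  ..FT.
  TFTTT
  TTTTT
  TTTT.
  TTTTT
Step 3: 5 trees catch fire, 3 burn out
  ....F
  ...F.
  F.FTT
  TFTTT
  TTTT.
  TTTTT
Step 4: 4 trees catch fire, 5 burn out
  .....
  .....
  ...FT
  F.FTT
  TFTT.
  TTTTT
Step 5: 5 trees catch fire, 4 burn out
  .....
  .....
  ....F
  ...FT
  F.FT.
  TFTTT
Step 6: 4 trees catch fire, 5 burn out
  .....
  .....
  .....
  ....F
  ...F.
  F.FTT

.....
.....
.....
....F
...F.
F.FTT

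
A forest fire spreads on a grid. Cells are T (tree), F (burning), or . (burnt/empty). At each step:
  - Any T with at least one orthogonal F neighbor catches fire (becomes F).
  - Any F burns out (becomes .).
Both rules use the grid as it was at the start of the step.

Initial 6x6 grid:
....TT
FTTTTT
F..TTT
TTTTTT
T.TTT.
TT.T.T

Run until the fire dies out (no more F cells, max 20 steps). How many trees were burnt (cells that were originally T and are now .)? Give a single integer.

Step 1: +2 fires, +2 burnt (F count now 2)
Step 2: +3 fires, +2 burnt (F count now 3)
Step 3: +3 fires, +3 burnt (F count now 3)
Step 4: +5 fires, +3 burnt (F count now 5)
Step 5: +5 fires, +5 burnt (F count now 5)
Step 6: +5 fires, +5 burnt (F count now 5)
Step 7: +0 fires, +5 burnt (F count now 0)
Fire out after step 7
Initially T: 24, now '.': 35
Total burnt (originally-T cells now '.'): 23

Answer: 23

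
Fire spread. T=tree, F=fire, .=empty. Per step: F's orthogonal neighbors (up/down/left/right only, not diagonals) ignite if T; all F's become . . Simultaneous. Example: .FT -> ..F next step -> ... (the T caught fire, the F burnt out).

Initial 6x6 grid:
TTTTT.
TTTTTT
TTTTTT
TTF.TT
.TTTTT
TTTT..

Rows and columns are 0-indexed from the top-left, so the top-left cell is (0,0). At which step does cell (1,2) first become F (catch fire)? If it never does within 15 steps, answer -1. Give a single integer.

Step 1: cell (1,2)='T' (+3 fires, +1 burnt)
Step 2: cell (1,2)='F' (+7 fires, +3 burnt)
  -> target ignites at step 2
Step 3: cell (1,2)='.' (+8 fires, +7 burnt)
Step 4: cell (1,2)='.' (+8 fires, +8 burnt)
Step 5: cell (1,2)='.' (+4 fires, +8 burnt)
Step 6: cell (1,2)='.' (+0 fires, +4 burnt)
  fire out at step 6

2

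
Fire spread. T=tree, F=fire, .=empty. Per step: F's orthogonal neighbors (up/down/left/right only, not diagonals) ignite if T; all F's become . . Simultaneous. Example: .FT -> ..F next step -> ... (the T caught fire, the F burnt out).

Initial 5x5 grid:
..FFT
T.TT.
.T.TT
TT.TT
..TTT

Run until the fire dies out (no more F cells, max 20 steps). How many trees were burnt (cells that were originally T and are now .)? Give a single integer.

Step 1: +3 fires, +2 burnt (F count now 3)
Step 2: +1 fires, +3 burnt (F count now 1)
Step 3: +2 fires, +1 burnt (F count now 2)
Step 4: +2 fires, +2 burnt (F count now 2)
Step 5: +2 fires, +2 burnt (F count now 2)
Step 6: +0 fires, +2 burnt (F count now 0)
Fire out after step 6
Initially T: 14, now '.': 21
Total burnt (originally-T cells now '.'): 10

Answer: 10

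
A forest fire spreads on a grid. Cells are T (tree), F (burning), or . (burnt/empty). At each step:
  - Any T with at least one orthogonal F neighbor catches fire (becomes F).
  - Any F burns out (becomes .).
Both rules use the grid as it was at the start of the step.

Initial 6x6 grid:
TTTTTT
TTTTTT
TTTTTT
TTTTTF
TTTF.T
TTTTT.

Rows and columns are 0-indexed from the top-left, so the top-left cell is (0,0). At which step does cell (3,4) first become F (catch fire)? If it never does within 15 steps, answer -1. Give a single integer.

Step 1: cell (3,4)='F' (+6 fires, +2 burnt)
  -> target ignites at step 1
Step 2: cell (3,4)='.' (+7 fires, +6 burnt)
Step 3: cell (3,4)='.' (+7 fires, +7 burnt)
Step 4: cell (3,4)='.' (+6 fires, +7 burnt)
Step 5: cell (3,4)='.' (+3 fires, +6 burnt)
Step 6: cell (3,4)='.' (+2 fires, +3 burnt)
Step 7: cell (3,4)='.' (+1 fires, +2 burnt)
Step 8: cell (3,4)='.' (+0 fires, +1 burnt)
  fire out at step 8

1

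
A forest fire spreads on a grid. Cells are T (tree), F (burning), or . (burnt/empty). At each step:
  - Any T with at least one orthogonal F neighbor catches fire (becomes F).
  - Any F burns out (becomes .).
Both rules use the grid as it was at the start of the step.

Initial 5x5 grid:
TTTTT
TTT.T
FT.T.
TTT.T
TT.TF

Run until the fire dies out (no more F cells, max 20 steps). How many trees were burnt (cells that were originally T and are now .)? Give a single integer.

Step 1: +5 fires, +2 burnt (F count now 5)
Step 2: +4 fires, +5 burnt (F count now 4)
Step 3: +4 fires, +4 burnt (F count now 4)
Step 4: +1 fires, +4 burnt (F count now 1)
Step 5: +1 fires, +1 burnt (F count now 1)
Step 6: +1 fires, +1 burnt (F count now 1)
Step 7: +1 fires, +1 burnt (F count now 1)
Step 8: +0 fires, +1 burnt (F count now 0)
Fire out after step 8
Initially T: 18, now '.': 24
Total burnt (originally-T cells now '.'): 17

Answer: 17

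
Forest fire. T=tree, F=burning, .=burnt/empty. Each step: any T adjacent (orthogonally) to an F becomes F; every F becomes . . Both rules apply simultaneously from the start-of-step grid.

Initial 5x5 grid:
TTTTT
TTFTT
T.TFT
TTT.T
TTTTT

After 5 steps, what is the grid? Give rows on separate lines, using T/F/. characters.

Step 1: 5 trees catch fire, 2 burn out
  TTFTT
  TF.FT
  T.F.F
  TTT.T
  TTTTT
Step 2: 6 trees catch fire, 5 burn out
  TF.FT
  F...F
  T....
  TTF.F
  TTTTT
Step 3: 6 trees catch fire, 6 burn out
  F...F
  .....
  F....
  TF...
  TTFTF
Step 4: 3 trees catch fire, 6 burn out
  .....
  .....
  .....
  F....
  TF.F.
Step 5: 1 trees catch fire, 3 burn out
  .....
  .....
  .....
  .....
  F....

.....
.....
.....
.....
F....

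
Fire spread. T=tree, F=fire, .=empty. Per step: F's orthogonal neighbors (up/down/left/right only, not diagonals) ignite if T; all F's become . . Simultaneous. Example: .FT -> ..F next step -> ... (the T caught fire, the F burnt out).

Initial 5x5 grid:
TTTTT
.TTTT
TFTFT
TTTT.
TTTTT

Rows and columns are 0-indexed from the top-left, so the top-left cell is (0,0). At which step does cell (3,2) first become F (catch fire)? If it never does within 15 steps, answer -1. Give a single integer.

Step 1: cell (3,2)='T' (+7 fires, +2 burnt)
Step 2: cell (3,2)='F' (+8 fires, +7 burnt)
  -> target ignites at step 2
Step 3: cell (3,2)='.' (+6 fires, +8 burnt)
Step 4: cell (3,2)='.' (+0 fires, +6 burnt)
  fire out at step 4

2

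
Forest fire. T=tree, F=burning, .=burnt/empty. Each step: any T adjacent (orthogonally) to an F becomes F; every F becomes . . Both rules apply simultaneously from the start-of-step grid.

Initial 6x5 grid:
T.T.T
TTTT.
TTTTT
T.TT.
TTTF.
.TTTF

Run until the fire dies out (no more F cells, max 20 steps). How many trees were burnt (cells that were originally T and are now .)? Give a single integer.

Step 1: +3 fires, +2 burnt (F count now 3)
Step 2: +4 fires, +3 burnt (F count now 4)
Step 3: +5 fires, +4 burnt (F count now 5)
Step 4: +3 fires, +5 burnt (F count now 3)
Step 5: +3 fires, +3 burnt (F count now 3)
Step 6: +1 fires, +3 burnt (F count now 1)
Step 7: +1 fires, +1 burnt (F count now 1)
Step 8: +0 fires, +1 burnt (F count now 0)
Fire out after step 8
Initially T: 21, now '.': 29
Total burnt (originally-T cells now '.'): 20

Answer: 20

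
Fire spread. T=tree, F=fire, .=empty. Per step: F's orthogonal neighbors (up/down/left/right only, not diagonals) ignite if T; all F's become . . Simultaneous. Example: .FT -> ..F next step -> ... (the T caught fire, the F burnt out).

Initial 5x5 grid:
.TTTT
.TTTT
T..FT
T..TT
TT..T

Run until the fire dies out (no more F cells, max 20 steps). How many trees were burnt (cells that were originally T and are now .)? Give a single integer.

Step 1: +3 fires, +1 burnt (F count now 3)
Step 2: +4 fires, +3 burnt (F count now 4)
Step 3: +4 fires, +4 burnt (F count now 4)
Step 4: +1 fires, +4 burnt (F count now 1)
Step 5: +0 fires, +1 burnt (F count now 0)
Fire out after step 5
Initially T: 16, now '.': 21
Total burnt (originally-T cells now '.'): 12

Answer: 12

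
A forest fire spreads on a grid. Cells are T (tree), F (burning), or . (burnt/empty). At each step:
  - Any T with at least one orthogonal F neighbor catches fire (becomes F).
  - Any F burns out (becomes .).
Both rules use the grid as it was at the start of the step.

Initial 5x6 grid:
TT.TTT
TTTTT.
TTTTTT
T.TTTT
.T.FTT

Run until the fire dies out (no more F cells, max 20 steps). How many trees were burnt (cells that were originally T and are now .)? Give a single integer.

Step 1: +2 fires, +1 burnt (F count now 2)
Step 2: +4 fires, +2 burnt (F count now 4)
Step 3: +4 fires, +4 burnt (F count now 4)
Step 4: +5 fires, +4 burnt (F count now 5)
Step 5: +3 fires, +5 burnt (F count now 3)
Step 6: +4 fires, +3 burnt (F count now 4)
Step 7: +1 fires, +4 burnt (F count now 1)
Step 8: +0 fires, +1 burnt (F count now 0)
Fire out after step 8
Initially T: 24, now '.': 29
Total burnt (originally-T cells now '.'): 23

Answer: 23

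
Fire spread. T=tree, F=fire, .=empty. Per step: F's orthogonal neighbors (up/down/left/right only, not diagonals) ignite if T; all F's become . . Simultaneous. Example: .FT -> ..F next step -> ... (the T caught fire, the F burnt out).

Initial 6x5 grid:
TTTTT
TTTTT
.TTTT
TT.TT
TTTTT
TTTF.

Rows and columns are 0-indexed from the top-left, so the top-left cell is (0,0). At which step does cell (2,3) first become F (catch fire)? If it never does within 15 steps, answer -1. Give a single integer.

Step 1: cell (2,3)='T' (+2 fires, +1 burnt)
Step 2: cell (2,3)='T' (+4 fires, +2 burnt)
Step 3: cell (2,3)='F' (+4 fires, +4 burnt)
  -> target ignites at step 3
Step 4: cell (2,3)='.' (+5 fires, +4 burnt)
Step 5: cell (2,3)='.' (+5 fires, +5 burnt)
Step 6: cell (2,3)='.' (+3 fires, +5 burnt)
Step 7: cell (2,3)='.' (+2 fires, +3 burnt)
Step 8: cell (2,3)='.' (+1 fires, +2 burnt)
Step 9: cell (2,3)='.' (+0 fires, +1 burnt)
  fire out at step 9

3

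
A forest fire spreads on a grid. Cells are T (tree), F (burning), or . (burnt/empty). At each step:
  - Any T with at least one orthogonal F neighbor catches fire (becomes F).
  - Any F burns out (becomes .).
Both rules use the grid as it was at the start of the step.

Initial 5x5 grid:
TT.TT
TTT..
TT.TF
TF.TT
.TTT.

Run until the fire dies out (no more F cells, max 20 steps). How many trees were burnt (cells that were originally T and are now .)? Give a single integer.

Answer: 14

Derivation:
Step 1: +5 fires, +2 burnt (F count now 5)
Step 2: +4 fires, +5 burnt (F count now 4)
Step 3: +4 fires, +4 burnt (F count now 4)
Step 4: +1 fires, +4 burnt (F count now 1)
Step 5: +0 fires, +1 burnt (F count now 0)
Fire out after step 5
Initially T: 16, now '.': 23
Total burnt (originally-T cells now '.'): 14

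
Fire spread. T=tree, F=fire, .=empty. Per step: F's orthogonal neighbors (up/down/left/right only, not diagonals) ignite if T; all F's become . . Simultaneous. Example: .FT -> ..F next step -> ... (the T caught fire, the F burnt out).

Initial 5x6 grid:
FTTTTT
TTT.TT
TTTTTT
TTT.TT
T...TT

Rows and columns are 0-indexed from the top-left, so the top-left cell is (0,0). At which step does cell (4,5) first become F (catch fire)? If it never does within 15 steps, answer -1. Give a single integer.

Step 1: cell (4,5)='T' (+2 fires, +1 burnt)
Step 2: cell (4,5)='T' (+3 fires, +2 burnt)
Step 3: cell (4,5)='T' (+4 fires, +3 burnt)
Step 4: cell (4,5)='T' (+4 fires, +4 burnt)
Step 5: cell (4,5)='T' (+4 fires, +4 burnt)
Step 6: cell (4,5)='T' (+2 fires, +4 burnt)
Step 7: cell (4,5)='T' (+2 fires, +2 burnt)
Step 8: cell (4,5)='T' (+2 fires, +2 burnt)
Step 9: cell (4,5)='F' (+1 fires, +2 burnt)
  -> target ignites at step 9
Step 10: cell (4,5)='.' (+0 fires, +1 burnt)
  fire out at step 10

9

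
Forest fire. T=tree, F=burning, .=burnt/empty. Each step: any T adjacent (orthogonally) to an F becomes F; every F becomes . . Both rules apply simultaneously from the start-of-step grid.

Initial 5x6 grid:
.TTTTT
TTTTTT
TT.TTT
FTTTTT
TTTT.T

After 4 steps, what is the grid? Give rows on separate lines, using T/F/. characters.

Step 1: 3 trees catch fire, 1 burn out
  .TTTTT
  TTTTTT
  FT.TTT
  .FTTTT
  FTTT.T
Step 2: 4 trees catch fire, 3 burn out
  .TTTTT
  FTTTTT
  .F.TTT
  ..FTTT
  .FTT.T
Step 3: 3 trees catch fire, 4 burn out
  .TTTTT
  .FTTTT
  ...TTT
  ...FTT
  ..FT.T
Step 4: 5 trees catch fire, 3 burn out
  .FTTTT
  ..FTTT
  ...FTT
  ....FT
  ...F.T

.FTTTT
..FTTT
...FTT
....FT
...F.T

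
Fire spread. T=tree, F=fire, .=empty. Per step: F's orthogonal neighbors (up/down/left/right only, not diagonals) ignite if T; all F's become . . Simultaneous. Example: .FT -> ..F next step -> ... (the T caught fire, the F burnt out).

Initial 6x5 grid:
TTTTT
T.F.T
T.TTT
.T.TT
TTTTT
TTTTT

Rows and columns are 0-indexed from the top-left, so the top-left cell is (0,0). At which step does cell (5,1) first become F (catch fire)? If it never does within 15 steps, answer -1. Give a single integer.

Step 1: cell (5,1)='T' (+2 fires, +1 burnt)
Step 2: cell (5,1)='T' (+3 fires, +2 burnt)
Step 3: cell (5,1)='T' (+4 fires, +3 burnt)
Step 4: cell (5,1)='T' (+4 fires, +4 burnt)
Step 5: cell (5,1)='T' (+4 fires, +4 burnt)
Step 6: cell (5,1)='T' (+3 fires, +4 burnt)
Step 7: cell (5,1)='F' (+3 fires, +3 burnt)
  -> target ignites at step 7
Step 8: cell (5,1)='.' (+1 fires, +3 burnt)
Step 9: cell (5,1)='.' (+0 fires, +1 burnt)
  fire out at step 9

7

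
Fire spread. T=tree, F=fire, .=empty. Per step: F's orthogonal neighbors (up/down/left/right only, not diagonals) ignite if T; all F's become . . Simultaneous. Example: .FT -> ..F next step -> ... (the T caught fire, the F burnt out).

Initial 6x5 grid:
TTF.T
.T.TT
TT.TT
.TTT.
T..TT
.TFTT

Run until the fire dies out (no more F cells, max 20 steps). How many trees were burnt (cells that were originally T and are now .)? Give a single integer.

Step 1: +3 fires, +2 burnt (F count now 3)
Step 2: +4 fires, +3 burnt (F count now 4)
Step 3: +3 fires, +4 burnt (F count now 3)
Step 4: +4 fires, +3 burnt (F count now 4)
Step 5: +2 fires, +4 burnt (F count now 2)
Step 6: +1 fires, +2 burnt (F count now 1)
Step 7: +1 fires, +1 burnt (F count now 1)
Step 8: +0 fires, +1 burnt (F count now 0)
Fire out after step 8
Initially T: 19, now '.': 29
Total burnt (originally-T cells now '.'): 18

Answer: 18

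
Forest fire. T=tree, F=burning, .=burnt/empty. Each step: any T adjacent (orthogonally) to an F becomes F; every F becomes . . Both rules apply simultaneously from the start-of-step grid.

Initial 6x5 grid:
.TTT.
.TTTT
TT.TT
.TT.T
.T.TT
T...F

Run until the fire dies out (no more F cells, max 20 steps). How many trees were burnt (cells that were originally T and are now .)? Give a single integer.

Step 1: +1 fires, +1 burnt (F count now 1)
Step 2: +2 fires, +1 burnt (F count now 2)
Step 3: +1 fires, +2 burnt (F count now 1)
Step 4: +2 fires, +1 burnt (F count now 2)
Step 5: +1 fires, +2 burnt (F count now 1)
Step 6: +2 fires, +1 burnt (F count now 2)
Step 7: +2 fires, +2 burnt (F count now 2)
Step 8: +2 fires, +2 burnt (F count now 2)
Step 9: +2 fires, +2 burnt (F count now 2)
Step 10: +2 fires, +2 burnt (F count now 2)
Step 11: +0 fires, +2 burnt (F count now 0)
Fire out after step 11
Initially T: 18, now '.': 29
Total burnt (originally-T cells now '.'): 17

Answer: 17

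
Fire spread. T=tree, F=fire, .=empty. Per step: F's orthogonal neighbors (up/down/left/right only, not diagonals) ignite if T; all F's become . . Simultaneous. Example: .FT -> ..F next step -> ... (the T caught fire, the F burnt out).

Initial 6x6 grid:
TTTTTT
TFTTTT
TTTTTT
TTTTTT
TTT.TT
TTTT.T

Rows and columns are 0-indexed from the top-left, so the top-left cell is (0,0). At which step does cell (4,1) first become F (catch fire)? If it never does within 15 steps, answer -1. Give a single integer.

Step 1: cell (4,1)='T' (+4 fires, +1 burnt)
Step 2: cell (4,1)='T' (+6 fires, +4 burnt)
Step 3: cell (4,1)='F' (+6 fires, +6 burnt)
  -> target ignites at step 3
Step 4: cell (4,1)='.' (+7 fires, +6 burnt)
Step 5: cell (4,1)='.' (+5 fires, +7 burnt)
Step 6: cell (4,1)='.' (+3 fires, +5 burnt)
Step 7: cell (4,1)='.' (+1 fires, +3 burnt)
Step 8: cell (4,1)='.' (+1 fires, +1 burnt)
Step 9: cell (4,1)='.' (+0 fires, +1 burnt)
  fire out at step 9

3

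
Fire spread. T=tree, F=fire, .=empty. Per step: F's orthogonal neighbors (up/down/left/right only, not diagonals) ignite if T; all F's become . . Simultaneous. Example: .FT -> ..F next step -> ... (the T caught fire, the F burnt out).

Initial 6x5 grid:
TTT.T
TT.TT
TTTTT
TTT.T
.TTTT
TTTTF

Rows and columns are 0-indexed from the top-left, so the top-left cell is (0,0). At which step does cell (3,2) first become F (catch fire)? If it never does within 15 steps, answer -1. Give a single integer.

Step 1: cell (3,2)='T' (+2 fires, +1 burnt)
Step 2: cell (3,2)='T' (+3 fires, +2 burnt)
Step 3: cell (3,2)='T' (+3 fires, +3 burnt)
Step 4: cell (3,2)='F' (+5 fires, +3 burnt)
  -> target ignites at step 4
Step 5: cell (3,2)='.' (+4 fires, +5 burnt)
Step 6: cell (3,2)='.' (+2 fires, +4 burnt)
Step 7: cell (3,2)='.' (+2 fires, +2 burnt)
Step 8: cell (3,2)='.' (+2 fires, +2 burnt)
Step 9: cell (3,2)='.' (+2 fires, +2 burnt)
Step 10: cell (3,2)='.' (+0 fires, +2 burnt)
  fire out at step 10

4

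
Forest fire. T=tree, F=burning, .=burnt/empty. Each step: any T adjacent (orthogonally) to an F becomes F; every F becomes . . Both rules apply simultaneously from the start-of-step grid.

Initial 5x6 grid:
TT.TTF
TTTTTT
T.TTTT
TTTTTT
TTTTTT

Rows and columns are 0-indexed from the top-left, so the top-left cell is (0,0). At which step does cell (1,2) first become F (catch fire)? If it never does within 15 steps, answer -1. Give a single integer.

Step 1: cell (1,2)='T' (+2 fires, +1 burnt)
Step 2: cell (1,2)='T' (+3 fires, +2 burnt)
Step 3: cell (1,2)='T' (+3 fires, +3 burnt)
Step 4: cell (1,2)='F' (+4 fires, +3 burnt)
  -> target ignites at step 4
Step 5: cell (1,2)='.' (+4 fires, +4 burnt)
Step 6: cell (1,2)='.' (+4 fires, +4 burnt)
Step 7: cell (1,2)='.' (+4 fires, +4 burnt)
Step 8: cell (1,2)='.' (+2 fires, +4 burnt)
Step 9: cell (1,2)='.' (+1 fires, +2 burnt)
Step 10: cell (1,2)='.' (+0 fires, +1 burnt)
  fire out at step 10

4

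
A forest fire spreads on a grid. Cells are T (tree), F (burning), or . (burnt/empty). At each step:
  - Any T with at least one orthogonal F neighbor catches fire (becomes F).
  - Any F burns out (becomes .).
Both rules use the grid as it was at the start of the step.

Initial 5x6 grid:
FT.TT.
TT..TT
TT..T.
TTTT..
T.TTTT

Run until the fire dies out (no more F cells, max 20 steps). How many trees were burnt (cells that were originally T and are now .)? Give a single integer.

Answer: 14

Derivation:
Step 1: +2 fires, +1 burnt (F count now 2)
Step 2: +2 fires, +2 burnt (F count now 2)
Step 3: +2 fires, +2 burnt (F count now 2)
Step 4: +2 fires, +2 burnt (F count now 2)
Step 5: +1 fires, +2 burnt (F count now 1)
Step 6: +2 fires, +1 burnt (F count now 2)
Step 7: +1 fires, +2 burnt (F count now 1)
Step 8: +1 fires, +1 burnt (F count now 1)
Step 9: +1 fires, +1 burnt (F count now 1)
Step 10: +0 fires, +1 burnt (F count now 0)
Fire out after step 10
Initially T: 19, now '.': 25
Total burnt (originally-T cells now '.'): 14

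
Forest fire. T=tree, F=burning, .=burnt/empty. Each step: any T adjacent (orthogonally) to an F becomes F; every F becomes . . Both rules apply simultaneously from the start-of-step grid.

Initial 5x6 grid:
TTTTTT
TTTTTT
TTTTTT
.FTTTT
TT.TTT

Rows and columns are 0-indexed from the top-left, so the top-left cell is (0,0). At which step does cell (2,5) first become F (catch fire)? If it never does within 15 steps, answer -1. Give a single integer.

Step 1: cell (2,5)='T' (+3 fires, +1 burnt)
Step 2: cell (2,5)='T' (+5 fires, +3 burnt)
Step 3: cell (2,5)='T' (+6 fires, +5 burnt)
Step 4: cell (2,5)='T' (+6 fires, +6 burnt)
Step 5: cell (2,5)='F' (+4 fires, +6 burnt)
  -> target ignites at step 5
Step 6: cell (2,5)='.' (+2 fires, +4 burnt)
Step 7: cell (2,5)='.' (+1 fires, +2 burnt)
Step 8: cell (2,5)='.' (+0 fires, +1 burnt)
  fire out at step 8

5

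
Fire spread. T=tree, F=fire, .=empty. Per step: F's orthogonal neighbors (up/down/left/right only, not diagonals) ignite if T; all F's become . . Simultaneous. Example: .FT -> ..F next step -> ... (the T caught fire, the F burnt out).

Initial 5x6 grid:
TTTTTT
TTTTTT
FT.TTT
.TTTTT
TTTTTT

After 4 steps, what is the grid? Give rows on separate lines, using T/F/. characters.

Step 1: 2 trees catch fire, 1 burn out
  TTTTTT
  FTTTTT
  .F.TTT
  .TTTTT
  TTTTTT
Step 2: 3 trees catch fire, 2 burn out
  FTTTTT
  .FTTTT
  ...TTT
  .FTTTT
  TTTTTT
Step 3: 4 trees catch fire, 3 burn out
  .FTTTT
  ..FTTT
  ...TTT
  ..FTTT
  TFTTTT
Step 4: 5 trees catch fire, 4 burn out
  ..FTTT
  ...FTT
  ...TTT
  ...FTT
  F.FTTT

..FTTT
...FTT
...TTT
...FTT
F.FTTT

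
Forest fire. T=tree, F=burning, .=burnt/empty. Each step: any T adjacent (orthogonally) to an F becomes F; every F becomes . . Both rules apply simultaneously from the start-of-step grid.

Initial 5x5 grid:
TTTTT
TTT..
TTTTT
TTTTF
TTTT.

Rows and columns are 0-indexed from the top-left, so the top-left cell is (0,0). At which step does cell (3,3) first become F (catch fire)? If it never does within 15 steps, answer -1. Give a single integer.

Step 1: cell (3,3)='F' (+2 fires, +1 burnt)
  -> target ignites at step 1
Step 2: cell (3,3)='.' (+3 fires, +2 burnt)
Step 3: cell (3,3)='.' (+3 fires, +3 burnt)
Step 4: cell (3,3)='.' (+4 fires, +3 burnt)
Step 5: cell (3,3)='.' (+4 fires, +4 burnt)
Step 6: cell (3,3)='.' (+3 fires, +4 burnt)
Step 7: cell (3,3)='.' (+2 fires, +3 burnt)
Step 8: cell (3,3)='.' (+0 fires, +2 burnt)
  fire out at step 8

1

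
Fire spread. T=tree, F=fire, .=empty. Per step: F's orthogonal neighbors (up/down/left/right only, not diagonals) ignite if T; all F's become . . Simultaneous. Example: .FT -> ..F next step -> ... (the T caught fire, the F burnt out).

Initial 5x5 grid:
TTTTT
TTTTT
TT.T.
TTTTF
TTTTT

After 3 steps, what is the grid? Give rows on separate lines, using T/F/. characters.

Step 1: 2 trees catch fire, 1 burn out
  TTTTT
  TTTTT
  TT.T.
  TTTF.
  TTTTF
Step 2: 3 trees catch fire, 2 burn out
  TTTTT
  TTTTT
  TT.F.
  TTF..
  TTTF.
Step 3: 3 trees catch fire, 3 burn out
  TTTTT
  TTTFT
  TT...
  TF...
  TTF..

TTTTT
TTTFT
TT...
TF...
TTF..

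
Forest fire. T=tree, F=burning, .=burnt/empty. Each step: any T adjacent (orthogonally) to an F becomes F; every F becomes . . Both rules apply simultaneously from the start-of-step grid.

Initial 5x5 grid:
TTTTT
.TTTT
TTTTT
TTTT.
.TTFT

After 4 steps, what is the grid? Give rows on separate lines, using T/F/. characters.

Step 1: 3 trees catch fire, 1 burn out
  TTTTT
  .TTTT
  TTTTT
  TTTF.
  .TF.F
Step 2: 3 trees catch fire, 3 burn out
  TTTTT
  .TTTT
  TTTFT
  TTF..
  .F...
Step 3: 4 trees catch fire, 3 burn out
  TTTTT
  .TTFT
  TTF.F
  TF...
  .....
Step 4: 5 trees catch fire, 4 burn out
  TTTFT
  .TF.F
  TF...
  F....
  .....

TTTFT
.TF.F
TF...
F....
.....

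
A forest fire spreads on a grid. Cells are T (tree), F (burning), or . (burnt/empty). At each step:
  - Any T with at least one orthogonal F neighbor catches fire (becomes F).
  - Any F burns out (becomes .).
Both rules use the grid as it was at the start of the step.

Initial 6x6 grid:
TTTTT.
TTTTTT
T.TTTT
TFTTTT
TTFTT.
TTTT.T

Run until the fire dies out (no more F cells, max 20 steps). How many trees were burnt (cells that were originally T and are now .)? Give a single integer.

Step 1: +5 fires, +2 burnt (F count now 5)
Step 2: +7 fires, +5 burnt (F count now 7)
Step 3: +5 fires, +7 burnt (F count now 5)
Step 4: +6 fires, +5 burnt (F count now 6)
Step 5: +4 fires, +6 burnt (F count now 4)
Step 6: +2 fires, +4 burnt (F count now 2)
Step 7: +0 fires, +2 burnt (F count now 0)
Fire out after step 7
Initially T: 30, now '.': 35
Total burnt (originally-T cells now '.'): 29

Answer: 29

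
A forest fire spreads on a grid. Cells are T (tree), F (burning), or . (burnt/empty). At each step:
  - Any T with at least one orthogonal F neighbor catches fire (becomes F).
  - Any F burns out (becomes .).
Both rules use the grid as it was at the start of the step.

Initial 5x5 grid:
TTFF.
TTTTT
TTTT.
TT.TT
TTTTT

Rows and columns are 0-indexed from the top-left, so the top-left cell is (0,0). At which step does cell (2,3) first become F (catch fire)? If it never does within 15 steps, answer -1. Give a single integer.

Step 1: cell (2,3)='T' (+3 fires, +2 burnt)
Step 2: cell (2,3)='F' (+5 fires, +3 burnt)
  -> target ignites at step 2
Step 3: cell (2,3)='.' (+3 fires, +5 burnt)
Step 4: cell (2,3)='.' (+4 fires, +3 burnt)
Step 5: cell (2,3)='.' (+4 fires, +4 burnt)
Step 6: cell (2,3)='.' (+1 fires, +4 burnt)
Step 7: cell (2,3)='.' (+0 fires, +1 burnt)
  fire out at step 7

2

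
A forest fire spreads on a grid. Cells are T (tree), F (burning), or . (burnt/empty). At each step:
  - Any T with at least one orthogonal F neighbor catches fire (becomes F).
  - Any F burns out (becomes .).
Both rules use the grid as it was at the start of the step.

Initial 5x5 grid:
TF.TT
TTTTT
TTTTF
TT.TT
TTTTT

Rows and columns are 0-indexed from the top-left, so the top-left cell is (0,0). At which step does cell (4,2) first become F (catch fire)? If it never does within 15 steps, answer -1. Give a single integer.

Step 1: cell (4,2)='T' (+5 fires, +2 burnt)
Step 2: cell (4,2)='T' (+8 fires, +5 burnt)
Step 3: cell (4,2)='T' (+4 fires, +8 burnt)
Step 4: cell (4,2)='F' (+3 fires, +4 burnt)
  -> target ignites at step 4
Step 5: cell (4,2)='.' (+1 fires, +3 burnt)
Step 6: cell (4,2)='.' (+0 fires, +1 burnt)
  fire out at step 6

4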